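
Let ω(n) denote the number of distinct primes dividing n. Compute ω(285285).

285285 = 3 · 95095
95095 = 5 · 19019
19019 = 7 · 2717
2717 = 11 · 247
247 = 13 · 19
285285 = 3 · 5 · 7 · 11 · 13 · 19, which has 6 distinct prime factors.

6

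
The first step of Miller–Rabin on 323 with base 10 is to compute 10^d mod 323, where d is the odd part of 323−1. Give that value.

323 − 1 = 322 = 2^1 · 161, so d = 161.
10^1 ≡ 10 (mod 323)
10^2 ≡ 10^2 = 100 ≡ 100 (mod 323)
10^4 ≡ 100^2 = 10000 ≡ 310 (mod 323)
10^8 ≡ 310^2 = 96100 ≡ 169 (mod 323)
10^16 ≡ 169^2 = 28561 ≡ 137 (mod 323)
10^32 ≡ 137^2 = 18769 ≡ 35 (mod 323)
10^64 ≡ 35^2 = 1225 ≡ 256 (mod 323)
10^128 ≡ 256^2 = 65536 ≡ 290 (mod 323)
161 = 128 + 32 + 1 in binary powers of 2.
So 10^161 ≡ 290 · 35 · 10 ≡ 78 (mod 323).
Squaring chain: 78; never reaches −1, so base 10 is a Miller–Rabin witness that 323 is composite.

78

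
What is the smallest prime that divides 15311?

61

15311 is odd.
Digit sum 11, not divisible by 3.
Ends in 1: not divisible by 5.
7: 15311 = 7·2187 + 2
11: 15311 = 11·1391 + 10
13: 15311 = 13·1177 + 10
17: 15311 = 17·900 + 11
19: 15311 = 19·805 + 16
23: 15311 = 23·665 + 16
29: 15311 = 29·527 + 28
31: 15311 = 31·493 + 28
37: 15311 = 37·413 + 30
41: 15311 = 41·373 + 18
43: 15311 = 43·356 + 3
47: 15311 = 47·325 + 36
53: 15311 = 53·288 + 47
59: 15311 = 59·259 + 30
61: 15311 = 61·251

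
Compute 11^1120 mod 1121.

11^1 ≡ 11 (mod 1121)
11^2 ≡ 11^2 = 121 ≡ 121 (mod 1121)
11^4 ≡ 121^2 = 14641 ≡ 68 (mod 1121)
11^8 ≡ 68^2 = 4624 ≡ 140 (mod 1121)
11^16 ≡ 140^2 = 19600 ≡ 543 (mod 1121)
11^32 ≡ 543^2 = 294849 ≡ 26 (mod 1121)
11^64 ≡ 26^2 = 676 ≡ 676 (mod 1121)
11^128 ≡ 676^2 = 456976 ≡ 729 (mod 1121)
11^256 ≡ 729^2 = 531441 ≡ 87 (mod 1121)
11^512 ≡ 87^2 = 7569 ≡ 843 (mod 1121)
11^1024 ≡ 843^2 = 710649 ≡ 1056 (mod 1121)
1120 = 1024 + 64 + 32 in binary powers of 2.
So 11^1120 ≡ 1056 · 676 · 26 ≡ 980 (mod 1121).
Since 980 ≠ 1, base 11 is a Fermat witness: 1121 is composite.

980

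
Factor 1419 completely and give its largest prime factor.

1419 = 3 · 473
473 = 11 · 43
43 is prime.
So 1419 = 3 · 11 · 43; the largest prime factor is 43.

43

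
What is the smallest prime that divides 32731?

32731 is odd.
Digit sum 16, not divisible by 3.
Ends in 1: not divisible by 5.
7: 32731 = 7·4675 + 6
11: 32731 = 11·2975 + 6
13: 32731 = 13·2517 + 10
17: 32731 = 17·1925 + 6
19: 32731 = 19·1722 + 13
23: 32731 = 23·1423 + 2
29: 32731 = 29·1128 + 19
31: 32731 = 31·1055 + 26
37: 32731 = 37·884 + 23
41: 32731 = 41·798 + 13
43: 32731 = 43·761 + 8
47: 32731 = 47·696 + 19
53: 32731 = 53·617 + 30
59: 32731 = 59·554 + 45
61: 32731 = 61·536 + 35
67: 32731 = 67·488 + 35
71: 32731 = 71·461

71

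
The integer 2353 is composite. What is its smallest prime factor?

13

2353 is odd.
Digit sum 13, not divisible by 3.
Ends in 3: not divisible by 5.
7: 2353 = 7·336 + 1
11: 2353 = 11·213 + 10
13: 2353 = 13·181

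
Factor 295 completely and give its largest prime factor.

59

295 = 5 · 59
59 is prime.
So 295 = 5 · 59; the largest prime factor is 59.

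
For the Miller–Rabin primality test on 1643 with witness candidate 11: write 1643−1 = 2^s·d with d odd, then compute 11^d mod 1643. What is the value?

303

1643 − 1 = 1642 = 2^1 · 821, so d = 821.
11^1 ≡ 11 (mod 1643)
11^2 ≡ 11^2 = 121 ≡ 121 (mod 1643)
11^4 ≡ 121^2 = 14641 ≡ 1497 (mod 1643)
11^8 ≡ 1497^2 = 2241009 ≡ 1600 (mod 1643)
11^16 ≡ 1600^2 = 2560000 ≡ 206 (mod 1643)
11^32 ≡ 206^2 = 42436 ≡ 1361 (mod 1643)
11^64 ≡ 1361^2 = 1852321 ≡ 660 (mod 1643)
11^128 ≡ 660^2 = 435600 ≡ 205 (mod 1643)
11^256 ≡ 205^2 = 42025 ≡ 950 (mod 1643)
11^512 ≡ 950^2 = 902500 ≡ 493 (mod 1643)
821 = 512 + 256 + 32 + 16 + 4 + 1 in binary powers of 2.
So 11^821 ≡ 493 · 950 · 1361 · 206 · 1497 · 11 ≡ 303 (mod 1643).
Squaring chain: 303; never reaches −1, so base 11 is a Miller–Rabin witness that 1643 is composite.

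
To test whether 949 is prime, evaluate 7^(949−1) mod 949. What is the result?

729

7^1 ≡ 7 (mod 949)
7^2 ≡ 7^2 = 49 ≡ 49 (mod 949)
7^4 ≡ 49^2 = 2401 ≡ 503 (mod 949)
7^8 ≡ 503^2 = 253009 ≡ 575 (mod 949)
7^16 ≡ 575^2 = 330625 ≡ 373 (mod 949)
7^32 ≡ 373^2 = 139129 ≡ 575 (mod 949)
7^64 ≡ 575^2 = 330625 ≡ 373 (mod 949)
7^128 ≡ 373^2 = 139129 ≡ 575 (mod 949)
7^256 ≡ 575^2 = 330625 ≡ 373 (mod 949)
7^512 ≡ 373^2 = 139129 ≡ 575 (mod 949)
948 = 512 + 256 + 128 + 32 + 16 + 4 in binary powers of 2.
So 7^948 ≡ 575 · 373 · 575 · 575 · 373 · 503 ≡ 729 (mod 949).
Since 729 ≠ 1, base 7 is a Fermat witness: 949 is composite.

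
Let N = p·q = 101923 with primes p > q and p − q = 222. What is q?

227

Since p = q + 222, we have 101923 = q(q + 222), so q² + 222q − 101923 = 0.
Discriminant: 222² + 4·101923 = 49284 + 407692 = 456976; √456976 = 676.
q = (−222 + 676)/2 = 227, and p = q + 222 = 449.
Check: 227 · 449 = 101923.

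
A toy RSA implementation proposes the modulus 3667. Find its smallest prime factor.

3667 is odd.
Digit sum 22, not divisible by 3.
Ends in 7: not divisible by 5.
7: 3667 = 7·523 + 6
11: 3667 = 11·333 + 4
13: 3667 = 13·282 + 1
17: 3667 = 17·215 + 12
19: 3667 = 19·193

19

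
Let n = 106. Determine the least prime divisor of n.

2

106 is even: 2 divides it.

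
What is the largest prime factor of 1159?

1159 = 19 · 61
61 is prime.
So 1159 = 19 · 61; the largest prime factor is 61.

61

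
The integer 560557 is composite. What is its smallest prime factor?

19

560557 is odd.
Digit sum 28, not divisible by 3.
Ends in 7: not divisible by 5.
7: 560557 = 7·80079 + 4
11: 560557 = 11·50959 + 8
13: 560557 = 13·43119 + 10
17: 560557 = 17·32973 + 16
19: 560557 = 19·29503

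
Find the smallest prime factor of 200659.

19

200659 is odd.
Digit sum 22, not divisible by 3.
Ends in 9: not divisible by 5.
7: 200659 = 7·28665 + 4
11: 200659 = 11·18241 + 8
13: 200659 = 13·15435 + 4
17: 200659 = 17·11803 + 8
19: 200659 = 19·10561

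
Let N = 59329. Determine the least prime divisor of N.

79

59329 is odd.
Digit sum 28, not divisible by 3.
Ends in 9: not divisible by 5.
7: 59329 = 7·8475 + 4
11: 59329 = 11·5393 + 6
13: 59329 = 13·4563 + 10
17: 59329 = 17·3489 + 16
19: 59329 = 19·3122 + 11
23: 59329 = 23·2579 + 12
29: 59329 = 29·2045 + 24
31: 59329 = 31·1913 + 26
37: 59329 = 37·1603 + 18
41: 59329 = 41·1447 + 2
43: 59329 = 43·1379 + 32
47: 59329 = 47·1262 + 15
53: 59329 = 53·1119 + 22
59: 59329 = 59·1005 + 34
61: 59329 = 61·972 + 37
67: 59329 = 67·885 + 34
71: 59329 = 71·835 + 44
73: 59329 = 73·812 + 53
79: 59329 = 79·751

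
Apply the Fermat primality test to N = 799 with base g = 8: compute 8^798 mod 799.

8^1 ≡ 8 (mod 799)
8^2 ≡ 8^2 = 64 ≡ 64 (mod 799)
8^4 ≡ 64^2 = 4096 ≡ 101 (mod 799)
8^8 ≡ 101^2 = 10201 ≡ 613 (mod 799)
8^16 ≡ 613^2 = 375769 ≡ 239 (mod 799)
8^32 ≡ 239^2 = 57121 ≡ 392 (mod 799)
8^64 ≡ 392^2 = 153664 ≡ 256 (mod 799)
8^128 ≡ 256^2 = 65536 ≡ 18 (mod 799)
8^256 ≡ 18^2 = 324 ≡ 324 (mod 799)
8^512 ≡ 324^2 = 104976 ≡ 307 (mod 799)
798 = 512 + 256 + 16 + 8 + 4 + 2 in binary powers of 2.
So 8^798 ≡ 307 · 324 · 239 · 613 · 101 · 64 ≡ 4 (mod 799).
Since 4 ≠ 1, base 8 is a Fermat witness: 799 is composite.

4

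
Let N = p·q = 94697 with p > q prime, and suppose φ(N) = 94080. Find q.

281

φ(n) = (p−1)(q−1) = n − (p+q) + 1, so p + q = 94697 − 94080 + 1 = 618.
p and q are the roots of t² − 618t + 94697 = 0.
Discriminant: 618² − 4·94697 = 381924 − 378788 = 3136; √3136 = 56.
q = (618 − 56)/2 = 281, p = (618 + 56)/2 = 337.
Check: 281 · 337 = 94697.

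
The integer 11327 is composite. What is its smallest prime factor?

47

11327 is odd.
Digit sum 14, not divisible by 3.
Ends in 7: not divisible by 5.
7: 11327 = 7·1618 + 1
11: 11327 = 11·1029 + 8
13: 11327 = 13·871 + 4
17: 11327 = 17·666 + 5
19: 11327 = 19·596 + 3
23: 11327 = 23·492 + 11
29: 11327 = 29·390 + 17
31: 11327 = 31·365 + 12
37: 11327 = 37·306 + 5
41: 11327 = 41·276 + 11
43: 11327 = 43·263 + 18
47: 11327 = 47·241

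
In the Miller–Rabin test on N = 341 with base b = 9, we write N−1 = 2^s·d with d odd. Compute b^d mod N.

341 − 1 = 340 = 2^2 · 85, so d = 85.
9^1 ≡ 9 (mod 341)
9^2 ≡ 9^2 = 81 ≡ 81 (mod 341)
9^4 ≡ 81^2 = 6561 ≡ 82 (mod 341)
9^8 ≡ 82^2 = 6724 ≡ 245 (mod 341)
9^16 ≡ 245^2 = 60025 ≡ 9 (mod 341)
9^32 ≡ 9^2 = 81 ≡ 81 (mod 341)
9^64 ≡ 81^2 = 6561 ≡ 82 (mod 341)
85 = 64 + 16 + 4 + 1 in binary powers of 2.
So 9^85 ≡ 82 · 9 · 82 · 9 ≡ 67 (mod 341).
Squaring chain: 67 → 56; never reaches −1, so base 9 is a Miller–Rabin witness that 341 is composite.

67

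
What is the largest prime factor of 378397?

97

378397 = 47 · 8051
8051 = 83 · 97
97 is prime.
So 378397 = 47 · 83 · 97; the largest prime factor is 97.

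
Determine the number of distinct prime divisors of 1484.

1484 = 2^2 · 371
371 = 7 · 53
1484 = 2^2 · 7 · 53, which has 3 distinct prime factors.

3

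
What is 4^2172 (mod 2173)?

4^1 ≡ 4 (mod 2173)
4^2 ≡ 4^2 = 16 ≡ 16 (mod 2173)
4^4 ≡ 16^2 = 256 ≡ 256 (mod 2173)
4^8 ≡ 256^2 = 65536 ≡ 346 (mod 2173)
4^16 ≡ 346^2 = 119716 ≡ 201 (mod 2173)
4^32 ≡ 201^2 = 40401 ≡ 1287 (mod 2173)
4^64 ≡ 1287^2 = 1656369 ≡ 543 (mod 2173)
4^128 ≡ 543^2 = 294849 ≡ 1494 (mod 2173)
4^256 ≡ 1494^2 = 2232036 ≡ 365 (mod 2173)
4^512 ≡ 365^2 = 133225 ≡ 672 (mod 2173)
4^1024 ≡ 672^2 = 451584 ≡ 1773 (mod 2173)
4^2048 ≡ 1773^2 = 3143529 ≡ 1371 (mod 2173)
2172 = 2048 + 64 + 32 + 16 + 8 + 4 in binary powers of 2.
So 4^2172 ≡ 1371 · 543 · 1287 · 201 · 346 · 256 ≡ 1533 (mod 2173).
Since 1533 ≠ 1, base 4 is a Fermat witness: 2173 is composite.

1533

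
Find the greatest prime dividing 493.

493 = 17 · 29
29 is prime.
So 493 = 17 · 29; the largest prime factor is 29.

29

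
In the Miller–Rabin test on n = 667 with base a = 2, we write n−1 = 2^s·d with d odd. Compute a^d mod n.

667 − 1 = 666 = 2^1 · 333, so d = 333.
2^1 ≡ 2 (mod 667)
2^2 ≡ 2^2 = 4 ≡ 4 (mod 667)
2^4 ≡ 4^2 = 16 ≡ 16 (mod 667)
2^8 ≡ 16^2 = 256 ≡ 256 (mod 667)
2^16 ≡ 256^2 = 65536 ≡ 170 (mod 667)
2^32 ≡ 170^2 = 28900 ≡ 219 (mod 667)
2^64 ≡ 219^2 = 47961 ≡ 604 (mod 667)
2^128 ≡ 604^2 = 364816 ≡ 634 (mod 667)
2^256 ≡ 634^2 = 401956 ≡ 422 (mod 667)
333 = 256 + 64 + 8 + 4 + 1 in binary powers of 2.
So 2^333 ≡ 422 · 604 · 256 · 16 · 2 ≡ 330 (mod 667).
Squaring chain: 330; never reaches −1, so base 2 is a Miller–Rabin witness that 667 is composite.

330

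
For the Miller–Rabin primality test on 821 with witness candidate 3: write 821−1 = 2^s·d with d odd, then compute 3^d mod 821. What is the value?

295

821 − 1 = 820 = 2^2 · 205, so d = 205.
3^1 ≡ 3 (mod 821)
3^2 ≡ 3^2 = 9 ≡ 9 (mod 821)
3^4 ≡ 9^2 = 81 ≡ 81 (mod 821)
3^8 ≡ 81^2 = 6561 ≡ 814 (mod 821)
3^16 ≡ 814^2 = 662596 ≡ 49 (mod 821)
3^32 ≡ 49^2 = 2401 ≡ 759 (mod 821)
3^64 ≡ 759^2 = 576081 ≡ 560 (mod 821)
3^128 ≡ 560^2 = 313600 ≡ 799 (mod 821)
205 = 128 + 64 + 8 + 4 + 1 in binary powers of 2.
So 3^205 ≡ 799 · 560 · 814 · 81 · 3 ≡ 295 (mod 821).
Squaring chain: 295 → 820; reaches −1, so base 3 does not prove 821 composite.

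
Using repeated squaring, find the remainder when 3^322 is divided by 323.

264

3^1 ≡ 3 (mod 323)
3^2 ≡ 3^2 = 9 ≡ 9 (mod 323)
3^4 ≡ 9^2 = 81 ≡ 81 (mod 323)
3^8 ≡ 81^2 = 6561 ≡ 101 (mod 323)
3^16 ≡ 101^2 = 10201 ≡ 188 (mod 323)
3^32 ≡ 188^2 = 35344 ≡ 137 (mod 323)
3^64 ≡ 137^2 = 18769 ≡ 35 (mod 323)
3^128 ≡ 35^2 = 1225 ≡ 256 (mod 323)
3^256 ≡ 256^2 = 65536 ≡ 290 (mod 323)
322 = 256 + 64 + 2 in binary powers of 2.
So 3^322 ≡ 290 · 35 · 9 ≡ 264 (mod 323).
Since 264 ≠ 1, base 3 is a Fermat witness: 323 is composite.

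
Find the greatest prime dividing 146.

146 = 2 · 73
73 is prime.
So 146 = 2 · 73; the largest prime factor is 73.

73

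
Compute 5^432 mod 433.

1

5^1 ≡ 5 (mod 433)
5^2 ≡ 5^2 = 25 ≡ 25 (mod 433)
5^4 ≡ 25^2 = 625 ≡ 192 (mod 433)
5^8 ≡ 192^2 = 36864 ≡ 59 (mod 433)
5^16 ≡ 59^2 = 3481 ≡ 17 (mod 433)
5^32 ≡ 17^2 = 289 ≡ 289 (mod 433)
5^64 ≡ 289^2 = 83521 ≡ 385 (mod 433)
5^128 ≡ 385^2 = 148225 ≡ 139 (mod 433)
5^256 ≡ 139^2 = 19321 ≡ 269 (mod 433)
432 = 256 + 128 + 32 + 16 in binary powers of 2.
So 5^432 ≡ 269 · 139 · 289 · 17 ≡ 1 (mod 433).
Since the result is 1, base 5 gives no evidence that 433 is composite.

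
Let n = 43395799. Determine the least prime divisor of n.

43395799 is odd.
Digit sum 49, not divisible by 3.
Ends in 9: not divisible by 5.
7: 43395799 = 7·6199399 + 6
11: 43395799 = 11·3945072 + 7
13: 43395799 = 13·3338138 + 5
17: 43395799 = 17·2552694 + 1
19: 43395799 = 19·2283989 + 8
23: 43395799 = 23·1886773 + 20
29: 43395799 = 29·1496406 + 25
31: 43395799 = 31·1399864 + 15
37: 43395799 = 37·1172859 + 16
41: 43395799 = 41·1058434 + 5
43: 43395799 = 43·1009204 + 27
47: 43395799 = 47·923314 + 41
53: 43395799 = 53·818788 + 35
59: 43395799 = 59·735522 + 1
61: 43395799 = 61·711406 + 33
67: 43395799 = 67·647698 + 33
71: 43395799 = 71·611208 + 31
73: 43395799 = 73·594463

73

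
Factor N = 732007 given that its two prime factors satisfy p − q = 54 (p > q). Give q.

Since p = q + 54, we have 732007 = q(q + 54), so q² + 54q − 732007 = 0.
Discriminant: 54² + 4·732007 = 2916 + 2928028 = 2930944; √2930944 = 1712.
q = (−54 + 1712)/2 = 829, and p = q + 54 = 883.
Check: 829 · 883 = 732007.

829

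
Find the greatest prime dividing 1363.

1363 = 29 · 47
47 is prime.
So 1363 = 29 · 47; the largest prime factor is 47.

47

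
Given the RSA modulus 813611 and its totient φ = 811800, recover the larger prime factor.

φ(n) = (p−1)(q−1) = n − (p+q) + 1, so p + q = 813611 − 811800 + 1 = 1812.
p and q are the roots of t² − 1812t + 813611 = 0.
Discriminant: 1812² − 4·813611 = 3283344 − 3254444 = 28900; √28900 = 170.
q = (1812 − 170)/2 = 821, p = (1812 + 170)/2 = 991.
Check: 821 · 991 = 813611.

991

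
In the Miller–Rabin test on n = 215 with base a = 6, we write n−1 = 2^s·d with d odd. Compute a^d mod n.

36

215 − 1 = 214 = 2^1 · 107, so d = 107.
6^1 ≡ 6 (mod 215)
6^2 ≡ 6^2 = 36 ≡ 36 (mod 215)
6^4 ≡ 36^2 = 1296 ≡ 6 (mod 215)
6^8 ≡ 6^2 = 36 ≡ 36 (mod 215)
6^16 ≡ 36^2 = 1296 ≡ 6 (mod 215)
6^32 ≡ 6^2 = 36 ≡ 36 (mod 215)
6^64 ≡ 36^2 = 1296 ≡ 6 (mod 215)
107 = 64 + 32 + 8 + 2 + 1 in binary powers of 2.
So 6^107 ≡ 6 · 36 · 36 · 36 · 6 ≡ 36 (mod 215).
Squaring chain: 36; never reaches −1, so base 6 is a Miller–Rabin witness that 215 is composite.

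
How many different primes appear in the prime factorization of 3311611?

3311611 = 37^2 · 2419
2419 = 41 · 59
3311611 = 37^2 · 41 · 59, which has 3 distinct prime factors.

3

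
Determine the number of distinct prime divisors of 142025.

4

142025 = 5^2 · 5681
5681 = 13 · 437
437 = 19 · 23
142025 = 5^2 · 13 · 19 · 23, which has 4 distinct prime factors.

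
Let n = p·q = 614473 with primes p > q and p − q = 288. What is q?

653

Since p = q + 288, we have 614473 = q(q + 288), so q² + 288q − 614473 = 0.
Discriminant: 288² + 4·614473 = 82944 + 2457892 = 2540836; √2540836 = 1594.
q = (−288 + 1594)/2 = 653, and p = q + 288 = 941.
Check: 653 · 941 = 614473.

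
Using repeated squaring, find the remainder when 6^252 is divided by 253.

234

6^1 ≡ 6 (mod 253)
6^2 ≡ 6^2 = 36 ≡ 36 (mod 253)
6^4 ≡ 36^2 = 1296 ≡ 31 (mod 253)
6^8 ≡ 31^2 = 961 ≡ 202 (mod 253)
6^16 ≡ 202^2 = 40804 ≡ 71 (mod 253)
6^32 ≡ 71^2 = 5041 ≡ 234 (mod 253)
6^64 ≡ 234^2 = 54756 ≡ 108 (mod 253)
6^128 ≡ 108^2 = 11664 ≡ 26 (mod 253)
252 = 128 + 64 + 32 + 16 + 8 + 4 in binary powers of 2.
So 6^252 ≡ 26 · 108 · 234 · 71 · 202 · 31 ≡ 234 (mod 253).
Since 234 ≠ 1, base 6 is a Fermat witness: 253 is composite.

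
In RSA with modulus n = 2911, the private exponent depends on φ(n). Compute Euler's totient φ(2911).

Factor: 2911 = 41 · 71.
φ(2911) = (41−1) · (71−1) = 40 · 70 = 2800.

2800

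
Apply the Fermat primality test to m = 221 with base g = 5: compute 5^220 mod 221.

5^1 ≡ 5 (mod 221)
5^2 ≡ 5^2 = 25 ≡ 25 (mod 221)
5^4 ≡ 25^2 = 625 ≡ 183 (mod 221)
5^8 ≡ 183^2 = 33489 ≡ 118 (mod 221)
5^16 ≡ 118^2 = 13924 ≡ 1 (mod 221)
5^32 ≡ 1^2 = 1 ≡ 1 (mod 221)
5^64 ≡ 1^2 = 1 ≡ 1 (mod 221)
5^128 ≡ 1^2 = 1 ≡ 1 (mod 221)
220 = 128 + 64 + 16 + 8 + 4 in binary powers of 2.
So 5^220 ≡ 1 · 1 · 1 · 118 · 183 ≡ 157 (mod 221).
Since 157 ≠ 1, base 5 is a Fermat witness: 221 is composite.

157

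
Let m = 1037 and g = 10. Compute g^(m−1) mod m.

744

10^1 ≡ 10 (mod 1037)
10^2 ≡ 10^2 = 100 ≡ 100 (mod 1037)
10^4 ≡ 100^2 = 10000 ≡ 667 (mod 1037)
10^8 ≡ 667^2 = 444889 ≡ 16 (mod 1037)
10^16 ≡ 16^2 = 256 ≡ 256 (mod 1037)
10^32 ≡ 256^2 = 65536 ≡ 205 (mod 1037)
10^64 ≡ 205^2 = 42025 ≡ 545 (mod 1037)
10^128 ≡ 545^2 = 297025 ≡ 443 (mod 1037)
10^256 ≡ 443^2 = 196249 ≡ 256 (mod 1037)
10^512 ≡ 256^2 = 65536 ≡ 205 (mod 1037)
10^1024 ≡ 205^2 = 42025 ≡ 545 (mod 1037)
1036 = 1024 + 8 + 4 in binary powers of 2.
So 10^1036 ≡ 545 · 16 · 667 ≡ 744 (mod 1037).
Since 744 ≠ 1, base 10 is a Fermat witness: 1037 is composite.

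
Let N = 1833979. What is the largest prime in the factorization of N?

1833979 = 7 · 261997
261997 = 37 · 7081
7081 = 73 · 97
97 is prime.
So 1833979 = 7 · 37 · 73 · 97; the largest prime factor is 97.

97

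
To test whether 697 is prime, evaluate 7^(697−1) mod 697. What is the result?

7^1 ≡ 7 (mod 697)
7^2 ≡ 7^2 = 49 ≡ 49 (mod 697)
7^4 ≡ 49^2 = 2401 ≡ 310 (mod 697)
7^8 ≡ 310^2 = 96100 ≡ 611 (mod 697)
7^16 ≡ 611^2 = 373321 ≡ 426 (mod 697)
7^32 ≡ 426^2 = 181476 ≡ 256 (mod 697)
7^64 ≡ 256^2 = 65536 ≡ 18 (mod 697)
7^128 ≡ 18^2 = 324 ≡ 324 (mod 697)
7^256 ≡ 324^2 = 104976 ≡ 426 (mod 697)
7^512 ≡ 426^2 = 181476 ≡ 256 (mod 697)
696 = 512 + 128 + 32 + 16 + 8 in binary powers of 2.
So 7^696 ≡ 256 · 324 · 256 · 426 · 611 ≡ 16 (mod 697).
Since 16 ≠ 1, base 7 is a Fermat witness: 697 is composite.

16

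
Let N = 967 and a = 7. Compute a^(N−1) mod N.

1

7^1 ≡ 7 (mod 967)
7^2 ≡ 7^2 = 49 ≡ 49 (mod 967)
7^4 ≡ 49^2 = 2401 ≡ 467 (mod 967)
7^8 ≡ 467^2 = 218089 ≡ 514 (mod 967)
7^16 ≡ 514^2 = 264196 ≡ 205 (mod 967)
7^32 ≡ 205^2 = 42025 ≡ 444 (mod 967)
7^64 ≡ 444^2 = 197136 ≡ 835 (mod 967)
7^128 ≡ 835^2 = 697225 ≡ 18 (mod 967)
7^256 ≡ 18^2 = 324 ≡ 324 (mod 967)
7^512 ≡ 324^2 = 104976 ≡ 540 (mod 967)
966 = 512 + 256 + 128 + 64 + 4 + 2 in binary powers of 2.
So 7^966 ≡ 540 · 324 · 18 · 835 · 467 · 49 ≡ 1 (mod 967).
Since the result is 1, base 7 gives no evidence that 967 is composite.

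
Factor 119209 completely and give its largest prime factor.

119209 = 23 · 5183
5183 = 71 · 73
73 is prime.
So 119209 = 23 · 71 · 73; the largest prime factor is 73.

73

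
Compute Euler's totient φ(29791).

Factor: 29791 = 31^3.
φ(29791) = 31^2·(31−1) = 28830.

28830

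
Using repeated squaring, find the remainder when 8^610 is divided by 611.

155

8^1 ≡ 8 (mod 611)
8^2 ≡ 8^2 = 64 ≡ 64 (mod 611)
8^4 ≡ 64^2 = 4096 ≡ 430 (mod 611)
8^8 ≡ 430^2 = 184900 ≡ 378 (mod 611)
8^16 ≡ 378^2 = 142884 ≡ 521 (mod 611)
8^32 ≡ 521^2 = 271441 ≡ 157 (mod 611)
8^64 ≡ 157^2 = 24649 ≡ 209 (mod 611)
8^128 ≡ 209^2 = 43681 ≡ 300 (mod 611)
8^256 ≡ 300^2 = 90000 ≡ 183 (mod 611)
8^512 ≡ 183^2 = 33489 ≡ 495 (mod 611)
610 = 512 + 64 + 32 + 2 in binary powers of 2.
So 8^610 ≡ 495 · 209 · 157 · 64 ≡ 155 (mod 611).
Since 155 ≠ 1, base 8 is a Fermat witness: 611 is composite.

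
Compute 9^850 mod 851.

752

9^1 ≡ 9 (mod 851)
9^2 ≡ 9^2 = 81 ≡ 81 (mod 851)
9^4 ≡ 81^2 = 6561 ≡ 604 (mod 851)
9^8 ≡ 604^2 = 364816 ≡ 588 (mod 851)
9^16 ≡ 588^2 = 345744 ≡ 238 (mod 851)
9^32 ≡ 238^2 = 56644 ≡ 478 (mod 851)
9^64 ≡ 478^2 = 228484 ≡ 416 (mod 851)
9^128 ≡ 416^2 = 173056 ≡ 303 (mod 851)
9^256 ≡ 303^2 = 91809 ≡ 752 (mod 851)
9^512 ≡ 752^2 = 565504 ≡ 440 (mod 851)
850 = 512 + 256 + 64 + 16 + 2 in binary powers of 2.
So 9^850 ≡ 440 · 752 · 416 · 238 · 81 ≡ 752 (mod 851).
Since 752 ≠ 1, base 9 is a Fermat witness: 851 is composite.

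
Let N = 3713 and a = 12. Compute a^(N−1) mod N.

3698

12^1 ≡ 12 (mod 3713)
12^2 ≡ 12^2 = 144 ≡ 144 (mod 3713)
12^4 ≡ 144^2 = 20736 ≡ 2171 (mod 3713)
12^8 ≡ 2171^2 = 4713241 ≡ 1444 (mod 3713)
12^16 ≡ 1444^2 = 2085136 ≡ 2143 (mod 3713)
12^32 ≡ 2143^2 = 4592449 ≡ 3181 (mod 3713)
12^64 ≡ 3181^2 = 10118761 ≡ 836 (mod 3713)
12^128 ≡ 836^2 = 698896 ≡ 852 (mod 3713)
12^256 ≡ 852^2 = 725904 ≡ 1869 (mod 3713)
12^512 ≡ 1869^2 = 3493161 ≡ 2941 (mod 3713)
12^1024 ≡ 2941^2 = 8649481 ≡ 1904 (mod 3713)
12^2048 ≡ 1904^2 = 3625216 ≡ 1328 (mod 3713)
3712 = 2048 + 1024 + 512 + 128 in binary powers of 2.
So 12^3712 ≡ 1328 · 1904 · 2941 · 852 ≡ 3698 (mod 3713).
Since 3698 ≠ 1, base 12 is a Fermat witness: 3713 is composite.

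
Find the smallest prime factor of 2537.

2537 is odd.
Digit sum 17, not divisible by 3.
Ends in 7: not divisible by 5.
7: 2537 = 7·362 + 3
11: 2537 = 11·230 + 7
13: 2537 = 13·195 + 2
17: 2537 = 17·149 + 4
19: 2537 = 19·133 + 10
23: 2537 = 23·110 + 7
29: 2537 = 29·87 + 14
31: 2537 = 31·81 + 26
37: 2537 = 37·68 + 21
41: 2537 = 41·61 + 36
43: 2537 = 43·59

43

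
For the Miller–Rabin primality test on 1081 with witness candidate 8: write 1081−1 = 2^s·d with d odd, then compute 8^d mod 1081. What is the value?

1081 − 1 = 1080 = 2^3 · 135, so d = 135.
8^1 ≡ 8 (mod 1081)
8^2 ≡ 8^2 = 64 ≡ 64 (mod 1081)
8^4 ≡ 64^2 = 4096 ≡ 853 (mod 1081)
8^8 ≡ 853^2 = 727609 ≡ 96 (mod 1081)
8^16 ≡ 96^2 = 9216 ≡ 568 (mod 1081)
8^32 ≡ 568^2 = 322624 ≡ 486 (mod 1081)
8^64 ≡ 486^2 = 236196 ≡ 538 (mod 1081)
8^128 ≡ 538^2 = 289444 ≡ 817 (mod 1081)
135 = 128 + 4 + 2 + 1 in binary powers of 2.
So 8^135 ≡ 817 · 853 · 64 · 8 ≡ 75 (mod 1081).
Squaring chain: 75 → 220 → 836; never reaches −1, so base 8 is a Miller–Rabin witness that 1081 is composite.

75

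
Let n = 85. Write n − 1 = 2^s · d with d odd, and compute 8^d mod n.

85 − 1 = 84 = 2^2 · 21, so d = 21.
8^1 ≡ 8 (mod 85)
8^2 ≡ 8^2 = 64 ≡ 64 (mod 85)
8^4 ≡ 64^2 = 4096 ≡ 16 (mod 85)
8^8 ≡ 16^2 = 256 ≡ 1 (mod 85)
8^16 ≡ 1^2 = 1 ≡ 1 (mod 85)
21 = 16 + 4 + 1 in binary powers of 2.
So 8^21 ≡ 1 · 16 · 8 ≡ 43 (mod 85).
Squaring chain: 43 → 64; never reaches −1, so base 8 is a Miller–Rabin witness that 85 is composite.

43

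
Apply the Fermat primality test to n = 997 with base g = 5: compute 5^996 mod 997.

5^1 ≡ 5 (mod 997)
5^2 ≡ 5^2 = 25 ≡ 25 (mod 997)
5^4 ≡ 25^2 = 625 ≡ 625 (mod 997)
5^8 ≡ 625^2 = 390625 ≡ 798 (mod 997)
5^16 ≡ 798^2 = 636804 ≡ 718 (mod 997)
5^32 ≡ 718^2 = 515524 ≡ 75 (mod 997)
5^64 ≡ 75^2 = 5625 ≡ 640 (mod 997)
5^128 ≡ 640^2 = 409600 ≡ 830 (mod 997)
5^256 ≡ 830^2 = 688900 ≡ 970 (mod 997)
5^512 ≡ 970^2 = 940900 ≡ 729 (mod 997)
996 = 512 + 256 + 128 + 64 + 32 + 4 in binary powers of 2.
So 5^996 ≡ 729 · 970 · 830 · 640 · 75 · 625 ≡ 1 (mod 997).
Since the result is 1, base 5 gives no evidence that 997 is composite.

1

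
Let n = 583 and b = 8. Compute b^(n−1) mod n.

8^1 ≡ 8 (mod 583)
8^2 ≡ 8^2 = 64 ≡ 64 (mod 583)
8^4 ≡ 64^2 = 4096 ≡ 15 (mod 583)
8^8 ≡ 15^2 = 225 ≡ 225 (mod 583)
8^16 ≡ 225^2 = 50625 ≡ 487 (mod 583)
8^32 ≡ 487^2 = 237169 ≡ 471 (mod 583)
8^64 ≡ 471^2 = 221841 ≡ 301 (mod 583)
8^128 ≡ 301^2 = 90601 ≡ 236 (mod 583)
8^256 ≡ 236^2 = 55696 ≡ 311 (mod 583)
8^512 ≡ 311^2 = 96721 ≡ 526 (mod 583)
582 = 512 + 64 + 4 + 2 in binary powers of 2.
So 8^582 ≡ 526 · 301 · 15 · 64 ≡ 196 (mod 583).
Since 196 ≠ 1, base 8 is a Fermat witness: 583 is composite.

196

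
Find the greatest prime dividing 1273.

1273 = 19 · 67
67 is prime.
So 1273 = 19 · 67; the largest prime factor is 67.

67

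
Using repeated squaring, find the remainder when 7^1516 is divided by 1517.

107

7^1 ≡ 7 (mod 1517)
7^2 ≡ 7^2 = 49 ≡ 49 (mod 1517)
7^4 ≡ 49^2 = 2401 ≡ 884 (mod 1517)
7^8 ≡ 884^2 = 781456 ≡ 201 (mod 1517)
7^16 ≡ 201^2 = 40401 ≡ 959 (mod 1517)
7^32 ≡ 959^2 = 919681 ≡ 379 (mod 1517)
7^64 ≡ 379^2 = 143641 ≡ 1043 (mod 1517)
7^128 ≡ 1043^2 = 1087849 ≡ 160 (mod 1517)
7^256 ≡ 160^2 = 25600 ≡ 1328 (mod 1517)
7^512 ≡ 1328^2 = 1763584 ≡ 830 (mod 1517)
7^1024 ≡ 830^2 = 688900 ≡ 182 (mod 1517)
1516 = 1024 + 256 + 128 + 64 + 32 + 8 + 4 in binary powers of 2.
So 7^1516 ≡ 182 · 1328 · 160 · 1043 · 379 · 201 · 884 ≡ 107 (mod 1517).
Since 107 ≠ 1, base 7 is a Fermat witness: 1517 is composite.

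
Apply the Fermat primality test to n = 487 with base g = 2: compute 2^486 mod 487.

1

2^1 ≡ 2 (mod 487)
2^2 ≡ 2^2 = 4 ≡ 4 (mod 487)
2^4 ≡ 4^2 = 16 ≡ 16 (mod 487)
2^8 ≡ 16^2 = 256 ≡ 256 (mod 487)
2^16 ≡ 256^2 = 65536 ≡ 278 (mod 487)
2^32 ≡ 278^2 = 77284 ≡ 338 (mod 487)
2^64 ≡ 338^2 = 114244 ≡ 286 (mod 487)
2^128 ≡ 286^2 = 81796 ≡ 467 (mod 487)
2^256 ≡ 467^2 = 218089 ≡ 400 (mod 487)
486 = 256 + 128 + 64 + 32 + 4 + 2 in binary powers of 2.
So 2^486 ≡ 400 · 467 · 286 · 338 · 16 · 4 ≡ 1 (mod 487).
Since the result is 1, base 2 gives no evidence that 487 is composite.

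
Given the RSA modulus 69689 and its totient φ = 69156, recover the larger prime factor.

φ(n) = (p−1)(q−1) = n − (p+q) + 1, so p + q = 69689 − 69156 + 1 = 534.
p and q are the roots of t² − 534t + 69689 = 0.
Discriminant: 534² − 4·69689 = 285156 − 278756 = 6400; √6400 = 80.
q = (534 − 80)/2 = 227, p = (534 + 80)/2 = 307.
Check: 227 · 307 = 69689.

307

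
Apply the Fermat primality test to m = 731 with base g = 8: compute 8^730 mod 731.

64

8^1 ≡ 8 (mod 731)
8^2 ≡ 8^2 = 64 ≡ 64 (mod 731)
8^4 ≡ 64^2 = 4096 ≡ 441 (mod 731)
8^8 ≡ 441^2 = 194481 ≡ 35 (mod 731)
8^16 ≡ 35^2 = 1225 ≡ 494 (mod 731)
8^32 ≡ 494^2 = 244036 ≡ 613 (mod 731)
8^64 ≡ 613^2 = 375769 ≡ 35 (mod 731)
8^128 ≡ 35^2 = 1225 ≡ 494 (mod 731)
8^256 ≡ 494^2 = 244036 ≡ 613 (mod 731)
8^512 ≡ 613^2 = 375769 ≡ 35 (mod 731)
730 = 512 + 128 + 64 + 16 + 8 + 2 in binary powers of 2.
So 8^730 ≡ 35 · 494 · 35 · 494 · 35 · 64 ≡ 64 (mod 731).
Since 64 ≠ 1, base 8 is a Fermat witness: 731 is composite.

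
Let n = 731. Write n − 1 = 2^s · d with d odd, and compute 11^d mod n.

731 − 1 = 730 = 2^1 · 365, so d = 365.
11^1 ≡ 11 (mod 731)
11^2 ≡ 11^2 = 121 ≡ 121 (mod 731)
11^4 ≡ 121^2 = 14641 ≡ 21 (mod 731)
11^8 ≡ 21^2 = 441 ≡ 441 (mod 731)
11^16 ≡ 441^2 = 194481 ≡ 35 (mod 731)
11^32 ≡ 35^2 = 1225 ≡ 494 (mod 731)
11^64 ≡ 494^2 = 244036 ≡ 613 (mod 731)
11^128 ≡ 613^2 = 375769 ≡ 35 (mod 731)
11^256 ≡ 35^2 = 1225 ≡ 494 (mod 731)
365 = 256 + 64 + 32 + 8 + 4 + 1 in binary powers of 2.
So 11^365 ≡ 494 · 613 · 494 · 441 · 21 · 11 ≡ 398 (mod 731).
Squaring chain: 398; never reaches −1, so base 11 is a Miller–Rabin witness that 731 is composite.

398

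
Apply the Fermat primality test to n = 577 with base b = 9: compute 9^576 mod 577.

9^1 ≡ 9 (mod 577)
9^2 ≡ 9^2 = 81 ≡ 81 (mod 577)
9^4 ≡ 81^2 = 6561 ≡ 214 (mod 577)
9^8 ≡ 214^2 = 45796 ≡ 213 (mod 577)
9^16 ≡ 213^2 = 45369 ≡ 363 (mod 577)
9^32 ≡ 363^2 = 131769 ≡ 213 (mod 577)
9^64 ≡ 213^2 = 45369 ≡ 363 (mod 577)
9^128 ≡ 363^2 = 131769 ≡ 213 (mod 577)
9^256 ≡ 213^2 = 45369 ≡ 363 (mod 577)
9^512 ≡ 363^2 = 131769 ≡ 213 (mod 577)
576 = 512 + 64 in binary powers of 2.
So 9^576 ≡ 213 · 363 ≡ 1 (mod 577).
Since the result is 1, base 9 gives no evidence that 577 is composite.

1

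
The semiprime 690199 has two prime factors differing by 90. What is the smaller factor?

787

Since p = q + 90, we have 690199 = q(q + 90), so q² + 90q − 690199 = 0.
Discriminant: 90² + 4·690199 = 8100 + 2760796 = 2768896; √2768896 = 1664.
q = (−90 + 1664)/2 = 787, and p = q + 90 = 877.
Check: 787 · 877 = 690199.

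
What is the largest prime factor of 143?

143 = 11 · 13
13 is prime.
So 143 = 11 · 13; the largest prime factor is 13.

13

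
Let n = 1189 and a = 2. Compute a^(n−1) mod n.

297

2^1 ≡ 2 (mod 1189)
2^2 ≡ 2^2 = 4 ≡ 4 (mod 1189)
2^4 ≡ 4^2 = 16 ≡ 16 (mod 1189)
2^8 ≡ 16^2 = 256 ≡ 256 (mod 1189)
2^16 ≡ 256^2 = 65536 ≡ 141 (mod 1189)
2^32 ≡ 141^2 = 19881 ≡ 857 (mod 1189)
2^64 ≡ 857^2 = 734449 ≡ 836 (mod 1189)
2^128 ≡ 836^2 = 698896 ≡ 953 (mod 1189)
2^256 ≡ 953^2 = 908209 ≡ 1002 (mod 1189)
2^512 ≡ 1002^2 = 1004004 ≡ 488 (mod 1189)
2^1024 ≡ 488^2 = 238144 ≡ 344 (mod 1189)
1188 = 1024 + 128 + 32 + 4 in binary powers of 2.
So 2^1188 ≡ 344 · 953 · 857 · 16 ≡ 297 (mod 1189).
Since 297 ≠ 1, base 2 is a Fermat witness: 1189 is composite.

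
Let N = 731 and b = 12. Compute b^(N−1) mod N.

12^1 ≡ 12 (mod 731)
12^2 ≡ 12^2 = 144 ≡ 144 (mod 731)
12^4 ≡ 144^2 = 20736 ≡ 268 (mod 731)
12^8 ≡ 268^2 = 71824 ≡ 186 (mod 731)
12^16 ≡ 186^2 = 34596 ≡ 239 (mod 731)
12^32 ≡ 239^2 = 57121 ≡ 103 (mod 731)
12^64 ≡ 103^2 = 10609 ≡ 375 (mod 731)
12^128 ≡ 375^2 = 140625 ≡ 273 (mod 731)
12^256 ≡ 273^2 = 74529 ≡ 698 (mod 731)
12^512 ≡ 698^2 = 487204 ≡ 358 (mod 731)
730 = 512 + 128 + 64 + 16 + 8 + 2 in binary powers of 2.
So 12^730 ≡ 358 · 273 · 375 · 239 · 186 · 144 ≡ 196 (mod 731).
Since 196 ≠ 1, base 12 is a Fermat witness: 731 is composite.

196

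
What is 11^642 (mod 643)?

1

11^1 ≡ 11 (mod 643)
11^2 ≡ 11^2 = 121 ≡ 121 (mod 643)
11^4 ≡ 121^2 = 14641 ≡ 495 (mod 643)
11^8 ≡ 495^2 = 245025 ≡ 42 (mod 643)
11^16 ≡ 42^2 = 1764 ≡ 478 (mod 643)
11^32 ≡ 478^2 = 228484 ≡ 219 (mod 643)
11^64 ≡ 219^2 = 47961 ≡ 379 (mod 643)
11^128 ≡ 379^2 = 143641 ≡ 252 (mod 643)
11^256 ≡ 252^2 = 63504 ≡ 490 (mod 643)
11^512 ≡ 490^2 = 240100 ≡ 261 (mod 643)
642 = 512 + 128 + 2 in binary powers of 2.
So 11^642 ≡ 261 · 252 · 121 ≡ 1 (mod 643).
Since the result is 1, base 11 gives no evidence that 643 is composite.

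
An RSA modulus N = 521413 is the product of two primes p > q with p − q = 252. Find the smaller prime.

607

Since p = q + 252, we have 521413 = q(q + 252), so q² + 252q − 521413 = 0.
Discriminant: 252² + 4·521413 = 63504 + 2085652 = 2149156; √2149156 = 1466.
q = (−252 + 1466)/2 = 607, and p = q + 252 = 859.
Check: 607 · 859 = 521413.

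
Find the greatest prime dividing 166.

83

166 = 2 · 83
83 is prime.
So 166 = 2 · 83; the largest prime factor is 83.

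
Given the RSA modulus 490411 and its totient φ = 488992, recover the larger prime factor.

827

φ(n) = (p−1)(q−1) = n − (p+q) + 1, so p + q = 490411 − 488992 + 1 = 1420.
p and q are the roots of t² − 1420t + 490411 = 0.
Discriminant: 1420² − 4·490411 = 2016400 − 1961644 = 54756; √54756 = 234.
q = (1420 − 234)/2 = 593, p = (1420 + 234)/2 = 827.
Check: 593 · 827 = 490411.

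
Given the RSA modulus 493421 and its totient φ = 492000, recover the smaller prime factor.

φ(n) = (p−1)(q−1) = n − (p+q) + 1, so p + q = 493421 − 492000 + 1 = 1422.
p and q are the roots of t² − 1422t + 493421 = 0.
Discriminant: 1422² − 4·493421 = 2022084 − 1973684 = 48400; √48400 = 220.
q = (1422 − 220)/2 = 601, p = (1422 + 220)/2 = 821.
Check: 601 · 821 = 493421.

601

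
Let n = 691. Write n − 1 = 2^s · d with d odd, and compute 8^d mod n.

690

691 − 1 = 690 = 2^1 · 345, so d = 345.
8^1 ≡ 8 (mod 691)
8^2 ≡ 8^2 = 64 ≡ 64 (mod 691)
8^4 ≡ 64^2 = 4096 ≡ 641 (mod 691)
8^8 ≡ 641^2 = 410881 ≡ 427 (mod 691)
8^16 ≡ 427^2 = 182329 ≡ 596 (mod 691)
8^32 ≡ 596^2 = 355216 ≡ 42 (mod 691)
8^64 ≡ 42^2 = 1764 ≡ 382 (mod 691)
8^128 ≡ 382^2 = 145924 ≡ 123 (mod 691)
8^256 ≡ 123^2 = 15129 ≡ 618 (mod 691)
345 = 256 + 64 + 16 + 8 + 1 in binary powers of 2.
So 8^345 ≡ 618 · 382 · 596 · 427 · 8 ≡ 690 (mod 691).
Since 8^d ≡ 690 (mod 691), base 8 does not prove 691 composite.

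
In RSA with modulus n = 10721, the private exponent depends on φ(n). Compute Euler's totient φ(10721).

Factor: 10721 = 71 · 151.
φ(10721) = (71−1) · (151−1) = 70 · 150 = 10500.

10500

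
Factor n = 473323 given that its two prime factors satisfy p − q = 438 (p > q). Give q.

503

Since p = q + 438, we have 473323 = q(q + 438), so q² + 438q − 473323 = 0.
Discriminant: 438² + 4·473323 = 191844 + 1893292 = 2085136; √2085136 = 1444.
q = (−438 + 1444)/2 = 503, and p = q + 438 = 941.
Check: 503 · 941 = 473323.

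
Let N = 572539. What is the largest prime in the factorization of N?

572539 = 11 · 52049
52049 = 23 · 2263
2263 = 31 · 73
73 is prime.
So 572539 = 11 · 23 · 31 · 73; the largest prime factor is 73.

73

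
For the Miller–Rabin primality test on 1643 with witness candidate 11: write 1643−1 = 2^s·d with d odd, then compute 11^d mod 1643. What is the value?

303

1643 − 1 = 1642 = 2^1 · 821, so d = 821.
11^1 ≡ 11 (mod 1643)
11^2 ≡ 11^2 = 121 ≡ 121 (mod 1643)
11^4 ≡ 121^2 = 14641 ≡ 1497 (mod 1643)
11^8 ≡ 1497^2 = 2241009 ≡ 1600 (mod 1643)
11^16 ≡ 1600^2 = 2560000 ≡ 206 (mod 1643)
11^32 ≡ 206^2 = 42436 ≡ 1361 (mod 1643)
11^64 ≡ 1361^2 = 1852321 ≡ 660 (mod 1643)
11^128 ≡ 660^2 = 435600 ≡ 205 (mod 1643)
11^256 ≡ 205^2 = 42025 ≡ 950 (mod 1643)
11^512 ≡ 950^2 = 902500 ≡ 493 (mod 1643)
821 = 512 + 256 + 32 + 16 + 4 + 1 in binary powers of 2.
So 11^821 ≡ 493 · 950 · 1361 · 206 · 1497 · 11 ≡ 303 (mod 1643).
Squaring chain: 303; never reaches −1, so base 11 is a Miller–Rabin witness that 1643 is composite.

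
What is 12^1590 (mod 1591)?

84

12^1 ≡ 12 (mod 1591)
12^2 ≡ 12^2 = 144 ≡ 144 (mod 1591)
12^4 ≡ 144^2 = 20736 ≡ 53 (mod 1591)
12^8 ≡ 53^2 = 2809 ≡ 1218 (mod 1591)
12^16 ≡ 1218^2 = 1483524 ≡ 712 (mod 1591)
12^32 ≡ 712^2 = 506944 ≡ 1006 (mod 1591)
12^64 ≡ 1006^2 = 1012036 ≡ 160 (mod 1591)
12^128 ≡ 160^2 = 25600 ≡ 144 (mod 1591)
12^256 ≡ 144^2 = 20736 ≡ 53 (mod 1591)
12^512 ≡ 53^2 = 2809 ≡ 1218 (mod 1591)
12^1024 ≡ 1218^2 = 1483524 ≡ 712 (mod 1591)
1590 = 1024 + 512 + 32 + 16 + 4 + 2 in binary powers of 2.
So 12^1590 ≡ 712 · 1218 · 1006 · 712 · 53 · 144 ≡ 84 (mod 1591).
Since 84 ≠ 1, base 12 is a Fermat witness: 1591 is composite.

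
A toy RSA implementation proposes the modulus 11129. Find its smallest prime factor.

11129 is odd.
Digit sum 14, not divisible by 3.
Ends in 9: not divisible by 5.
7: 11129 = 7·1589 + 6
11: 11129 = 11·1011 + 8
13: 11129 = 13·856 + 1
17: 11129 = 17·654 + 11
19: 11129 = 19·585 + 14
23: 11129 = 23·483 + 20
29: 11129 = 29·383 + 22
31: 11129 = 31·359

31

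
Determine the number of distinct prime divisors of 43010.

5

43010 = 2 · 21505
21505 = 5 · 4301
4301 = 11 · 391
391 = 17 · 23
43010 = 2 · 5 · 11 · 17 · 23, which has 5 distinct prime factors.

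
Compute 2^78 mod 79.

1

2^1 ≡ 2 (mod 79)
2^2 ≡ 2^2 = 4 ≡ 4 (mod 79)
2^4 ≡ 4^2 = 16 ≡ 16 (mod 79)
2^8 ≡ 16^2 = 256 ≡ 19 (mod 79)
2^16 ≡ 19^2 = 361 ≡ 45 (mod 79)
2^32 ≡ 45^2 = 2025 ≡ 50 (mod 79)
2^64 ≡ 50^2 = 2500 ≡ 51 (mod 79)
78 = 64 + 8 + 4 + 2 in binary powers of 2.
So 2^78 ≡ 51 · 19 · 16 · 4 ≡ 1 (mod 79).
Since the result is 1, base 2 gives no evidence that 79 is composite.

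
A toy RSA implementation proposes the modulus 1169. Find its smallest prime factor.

1169 is odd.
Digit sum 17, not divisible by 3.
Ends in 9: not divisible by 5.
7: 1169 = 7·167

7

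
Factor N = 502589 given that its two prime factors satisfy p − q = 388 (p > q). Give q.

541

Since p = q + 388, we have 502589 = q(q + 388), so q² + 388q − 502589 = 0.
Discriminant: 388² + 4·502589 = 150544 + 2010356 = 2160900; √2160900 = 1470.
q = (−388 + 1470)/2 = 541, and p = q + 388 = 929.
Check: 541 · 929 = 502589.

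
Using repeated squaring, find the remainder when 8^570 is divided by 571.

1

8^1 ≡ 8 (mod 571)
8^2 ≡ 8^2 = 64 ≡ 64 (mod 571)
8^4 ≡ 64^2 = 4096 ≡ 99 (mod 571)
8^8 ≡ 99^2 = 9801 ≡ 94 (mod 571)
8^16 ≡ 94^2 = 8836 ≡ 271 (mod 571)
8^32 ≡ 271^2 = 73441 ≡ 353 (mod 571)
8^64 ≡ 353^2 = 124609 ≡ 131 (mod 571)
8^128 ≡ 131^2 = 17161 ≡ 31 (mod 571)
8^256 ≡ 31^2 = 961 ≡ 390 (mod 571)
8^512 ≡ 390^2 = 152100 ≡ 214 (mod 571)
570 = 512 + 32 + 16 + 8 + 2 in binary powers of 2.
So 8^570 ≡ 214 · 353 · 271 · 94 · 64 ≡ 1 (mod 571).
Since the result is 1, base 8 gives no evidence that 571 is composite.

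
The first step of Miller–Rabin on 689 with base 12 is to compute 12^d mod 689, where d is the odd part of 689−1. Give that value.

337

689 − 1 = 688 = 2^4 · 43, so d = 43.
12^1 ≡ 12 (mod 689)
12^2 ≡ 12^2 = 144 ≡ 144 (mod 689)
12^4 ≡ 144^2 = 20736 ≡ 66 (mod 689)
12^8 ≡ 66^2 = 4356 ≡ 222 (mod 689)
12^16 ≡ 222^2 = 49284 ≡ 365 (mod 689)
12^32 ≡ 365^2 = 133225 ≡ 248 (mod 689)
43 = 32 + 8 + 2 + 1 in binary powers of 2.
So 12^43 ≡ 248 · 222 · 144 · 12 ≡ 337 (mod 689).
Squaring chain: 337 → 573 → 365 → 248; never reaches −1, so base 12 is a Miller–Rabin witness that 689 is composite.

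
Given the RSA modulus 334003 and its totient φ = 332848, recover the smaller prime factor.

φ(n) = (p−1)(q−1) = n − (p+q) + 1, so p + q = 334003 − 332848 + 1 = 1156.
p and q are the roots of t² − 1156t + 334003 = 0.
Discriminant: 1156² − 4·334003 = 1336336 − 1336012 = 324; √324 = 18.
q = (1156 − 18)/2 = 569, p = (1156 + 18)/2 = 587.
Check: 569 · 587 = 334003.

569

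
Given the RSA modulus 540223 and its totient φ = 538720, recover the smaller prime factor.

593

φ(n) = (p−1)(q−1) = n − (p+q) + 1, so p + q = 540223 − 538720 + 1 = 1504.
p and q are the roots of t² − 1504t + 540223 = 0.
Discriminant: 1504² − 4·540223 = 2262016 − 2160892 = 101124; √101124 = 318.
q = (1504 − 318)/2 = 593, p = (1504 + 318)/2 = 911.
Check: 593 · 911 = 540223.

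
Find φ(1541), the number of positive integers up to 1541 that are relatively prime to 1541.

1452

Factor: 1541 = 23 · 67.
φ(1541) = (23−1) · (67−1) = 22 · 66 = 1452.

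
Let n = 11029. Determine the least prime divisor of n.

11029 is odd.
Digit sum 13, not divisible by 3.
Ends in 9: not divisible by 5.
7: 11029 = 7·1575 + 4
11: 11029 = 11·1002 + 7
13: 11029 = 13·848 + 5
17: 11029 = 17·648 + 13
19: 11029 = 19·580 + 9
23: 11029 = 23·479 + 12
29: 11029 = 29·380 + 9
31: 11029 = 31·355 + 24
37: 11029 = 37·298 + 3
41: 11029 = 41·269

41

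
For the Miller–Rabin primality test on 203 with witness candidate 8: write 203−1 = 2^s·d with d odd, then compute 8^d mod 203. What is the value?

155

203 − 1 = 202 = 2^1 · 101, so d = 101.
8^1 ≡ 8 (mod 203)
8^2 ≡ 8^2 = 64 ≡ 64 (mod 203)
8^4 ≡ 64^2 = 4096 ≡ 36 (mod 203)
8^8 ≡ 36^2 = 1296 ≡ 78 (mod 203)
8^16 ≡ 78^2 = 6084 ≡ 197 (mod 203)
8^32 ≡ 197^2 = 38809 ≡ 36 (mod 203)
8^64 ≡ 36^2 = 1296 ≡ 78 (mod 203)
101 = 64 + 32 + 4 + 1 in binary powers of 2.
So 8^101 ≡ 78 · 36 · 36 · 8 ≡ 155 (mod 203).
Squaring chain: 155; never reaches −1, so base 8 is a Miller–Rabin witness that 203 is composite.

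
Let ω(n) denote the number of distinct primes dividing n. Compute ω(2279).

2

2279 = 43 · 53
2279 = 43 · 53, which has 2 distinct prime factors.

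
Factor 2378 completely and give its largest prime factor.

41

2378 = 2 · 1189
1189 = 29 · 41
41 is prime.
So 2378 = 2 · 29 · 41; the largest prime factor is 41.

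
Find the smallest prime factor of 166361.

13

166361 is odd.
Digit sum 23, not divisible by 3.
Ends in 1: not divisible by 5.
7: 166361 = 7·23765 + 6
11: 166361 = 11·15123 + 8
13: 166361 = 13·12797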